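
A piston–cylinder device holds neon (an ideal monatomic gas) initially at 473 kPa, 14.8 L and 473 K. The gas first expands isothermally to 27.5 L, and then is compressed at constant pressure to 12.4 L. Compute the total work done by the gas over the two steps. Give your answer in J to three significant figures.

Step 1 (isothermal): W = P₁V₁ ln(V₂/V₁) = (7000) ln(27.5/14.8) = 4337 J.
After step 1: P = 254.6 kPa, V = 27.5 L, T = 473 K.
Step 2 (isobaric): W = PΔV = (254.6 kPa)(12.4 − 27.5 L) = -3844 J.
W_total = 4337 − 3844 = 493.3 J.

W_total ≈ 493 J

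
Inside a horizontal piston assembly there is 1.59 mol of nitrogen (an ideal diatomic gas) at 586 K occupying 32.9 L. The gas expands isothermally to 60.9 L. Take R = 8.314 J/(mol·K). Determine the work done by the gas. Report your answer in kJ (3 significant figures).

Isothermal: W = nRT ln(V₂/V₁).
W = (1.59)(8.314)(586) × ln(60.9/32.9)
  = 7746 × 0.6158
W_by_gas = 4770 J.

W ≈ 4.77 kJ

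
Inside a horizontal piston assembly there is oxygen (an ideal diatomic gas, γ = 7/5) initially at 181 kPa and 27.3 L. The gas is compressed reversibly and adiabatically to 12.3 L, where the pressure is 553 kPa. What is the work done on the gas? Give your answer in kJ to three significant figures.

W ≈ 4.65 kJ

Adiabatic: W = (P₁V₁ − P₂V₂)/(γ − 1) with γ = 7/5.
P₁V₁ = 4941 J, P₂V₂ = 6802 J.
W = (4941 − 6802) / 0.4 = -4652 J.
Work on gas = −W_by = 4652 J.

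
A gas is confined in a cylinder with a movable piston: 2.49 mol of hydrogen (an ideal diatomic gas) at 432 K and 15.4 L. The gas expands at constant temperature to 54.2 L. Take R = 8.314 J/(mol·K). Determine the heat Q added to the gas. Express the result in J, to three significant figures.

Isothermal ⇒ ΔU = 0, so Q = W = nRT ln(V₂/V₁).
Q = (2.49)(8.314)(432) ln(54.2/15.4) = 8943 × 1.258 = 11253 J.

Q ≈ 11300 J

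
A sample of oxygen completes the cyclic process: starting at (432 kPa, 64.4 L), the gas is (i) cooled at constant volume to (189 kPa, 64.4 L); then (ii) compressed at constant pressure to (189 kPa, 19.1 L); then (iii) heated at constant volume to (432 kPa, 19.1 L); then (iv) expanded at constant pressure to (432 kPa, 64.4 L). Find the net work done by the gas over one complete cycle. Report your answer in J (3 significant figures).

Constant-volume legs do no work.
W(ii) = (189)(19.1 − 64.4) = -8562 J; W(iv) = (432)(64.4 − 19.1) = 19570 J.
W_net = -8562 + 19570 = 11008 J (the clockwise enclosed area).

W_net ≈ 11000 J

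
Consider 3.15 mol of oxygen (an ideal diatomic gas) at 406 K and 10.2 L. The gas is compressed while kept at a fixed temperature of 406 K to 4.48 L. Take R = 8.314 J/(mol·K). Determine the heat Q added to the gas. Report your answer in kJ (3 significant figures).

Isothermal ⇒ ΔU = 0, so Q = W = nRT ln(V₂/V₁).
Q = (3.15)(8.314)(406) ln(4.48/10.2) = 10633 × -0.8228 = -8748 J.

Q ≈ -8.75 kJ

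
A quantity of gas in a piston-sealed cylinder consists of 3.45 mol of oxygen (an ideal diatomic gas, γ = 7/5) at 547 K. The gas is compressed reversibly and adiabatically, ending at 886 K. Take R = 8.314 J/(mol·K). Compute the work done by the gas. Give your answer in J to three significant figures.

Adiabatic ⇒ Q = 0, so W_by = −ΔU = nCᵥ(T₁ − T₂).
Cᵥ = 5R/2 = 20.79 J/(mol·K).
W = (3.45)(20.79)(547 − 886) = -24309 J.

W ≈ -24300 J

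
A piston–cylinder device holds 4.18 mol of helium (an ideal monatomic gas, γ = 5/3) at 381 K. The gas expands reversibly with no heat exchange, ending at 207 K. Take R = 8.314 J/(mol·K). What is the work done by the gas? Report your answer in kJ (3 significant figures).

Adiabatic ⇒ Q = 0, so W_by = −ΔU = nCᵥ(T₁ − T₂).
Cᵥ = 3R/2 = 12.47 J/(mol·K).
W = (4.18)(12.47)(381 − 207) = 9070 J.

W ≈ 9.07 kJ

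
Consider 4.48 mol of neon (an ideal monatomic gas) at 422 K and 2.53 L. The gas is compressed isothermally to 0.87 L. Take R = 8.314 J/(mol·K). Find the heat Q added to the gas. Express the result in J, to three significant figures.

Isothermal ⇒ ΔU = 0, so Q = W = nRT ln(V₂/V₁).
Q = (4.48)(8.314)(422) ln(0.87/2.53) = 15718 × -1.067 = -16779 J.

Q ≈ -16800 J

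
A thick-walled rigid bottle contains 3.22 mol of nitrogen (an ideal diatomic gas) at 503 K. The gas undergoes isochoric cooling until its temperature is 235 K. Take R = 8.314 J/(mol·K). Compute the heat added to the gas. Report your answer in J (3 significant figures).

Q ≈ -17900 J

Constant volume ⇒ W = 0, so Q = ΔU = nCᵥΔT with Cᵥ = 5R/2 = 20.79 J/(mol·K).
ΔU = (3.22)(20.79)(235 − 503) = -17937 J.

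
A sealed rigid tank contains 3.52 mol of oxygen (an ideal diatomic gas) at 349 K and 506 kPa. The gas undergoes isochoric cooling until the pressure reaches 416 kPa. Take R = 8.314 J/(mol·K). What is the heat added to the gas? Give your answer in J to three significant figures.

Q ≈ -4540 J

Constant volume ⇒ W = 0, so Q = ΔU = nCᵥΔT with Cᵥ = 5R/2 = 20.79 J/(mol·K).
At constant V, T₂/T₁ = P₂/P₁ ⇒ ΔT = T₁(P₂/P₁ − 1) = 349·(416/506 − 1) = -62.08 K.
ΔU = (3.52)(20.79)(-62.08) = -4542 J.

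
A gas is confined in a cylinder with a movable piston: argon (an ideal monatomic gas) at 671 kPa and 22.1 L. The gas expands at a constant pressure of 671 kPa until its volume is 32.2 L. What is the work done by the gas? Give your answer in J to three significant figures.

W ≈ 6780 J

Isobaric: W = P ΔV.
W = (671 kPa)(32.2 − 22.1 L) = (671)(10.1) = 6777 J.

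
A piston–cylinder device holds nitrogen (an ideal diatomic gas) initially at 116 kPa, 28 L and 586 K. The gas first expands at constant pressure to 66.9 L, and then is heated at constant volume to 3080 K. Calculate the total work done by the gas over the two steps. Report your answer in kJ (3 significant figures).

W_total ≈ 4.51 kJ

Step 1 (isobaric): W = PΔV = (116 kPa)(66.9 − 28 L) = 4512 J.
Step 2 (isochoric): W = 0 (constant volume).
W_total = 4512 + 0 = 4512 J.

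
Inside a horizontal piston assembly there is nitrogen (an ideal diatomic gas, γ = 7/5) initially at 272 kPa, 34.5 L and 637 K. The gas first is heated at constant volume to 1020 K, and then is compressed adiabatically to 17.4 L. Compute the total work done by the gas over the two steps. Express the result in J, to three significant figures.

Step 1 (isochoric): W = 0 (constant volume).
After step 1: P = 435.5 kPa (V unchanged).
Step 2 (adiabatic): W = (P₁V₁ − P₂V₂)/(γ−1) = (15026 − 19759)/0.4 = -11831 J.
W_total = 0 − 11831 = -11831 J.

W_total ≈ -11800 J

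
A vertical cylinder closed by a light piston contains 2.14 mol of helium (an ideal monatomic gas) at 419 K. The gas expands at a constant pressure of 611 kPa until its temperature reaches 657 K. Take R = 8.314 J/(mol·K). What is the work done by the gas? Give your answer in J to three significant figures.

Isobaric: W = P ΔV = nR ΔT.
W = (2.14)(8.314)(657 − 419) = 4234 J.

W ≈ 4230 J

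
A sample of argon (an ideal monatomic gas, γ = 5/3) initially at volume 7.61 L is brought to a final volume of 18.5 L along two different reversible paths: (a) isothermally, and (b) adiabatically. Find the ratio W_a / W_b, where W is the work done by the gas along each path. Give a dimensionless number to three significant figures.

W_a / W_b ≈ 1.33

Path (a) isothermal: W = P₁V₁ ln(V₂/V₁) → W_a/(P₁V₁) = 0.8883.
Path (b) adiabatic: W = P₁V₁(1 − (V₁/V₂)^(γ−1))/(γ−1) → W_b/(P₁V₁) = 0.6703.
W_a / W_b = 0.8883 / 0.6703 = 1.325.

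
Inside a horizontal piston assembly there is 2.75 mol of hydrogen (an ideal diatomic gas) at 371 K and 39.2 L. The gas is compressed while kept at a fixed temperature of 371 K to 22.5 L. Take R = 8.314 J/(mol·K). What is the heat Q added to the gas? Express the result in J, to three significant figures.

Q ≈ -4710 J

Isothermal ⇒ ΔU = 0, so Q = W = nRT ln(V₂/V₁).
Q = (2.75)(8.314)(371) ln(22.5/39.2) = 8482 × -0.5552 = -4709 J.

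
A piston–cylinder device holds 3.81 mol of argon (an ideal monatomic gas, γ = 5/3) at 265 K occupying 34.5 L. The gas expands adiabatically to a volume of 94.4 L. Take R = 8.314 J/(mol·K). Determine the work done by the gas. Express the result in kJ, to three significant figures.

W ≈ 6.16 kJ

Adiabatic: TV^(γ−1) = const with γ = 5/3.
T₂ = T₁ (V₁/V₂)^(γ−1) = 265 × (34.5/94.4)^0.667 = 265 × 0.5112 = 135.5 K.
W_by = nCᵥ(T₁ − T₂) = (3.81)(12.47)(265 − 135.5) = 6155 J.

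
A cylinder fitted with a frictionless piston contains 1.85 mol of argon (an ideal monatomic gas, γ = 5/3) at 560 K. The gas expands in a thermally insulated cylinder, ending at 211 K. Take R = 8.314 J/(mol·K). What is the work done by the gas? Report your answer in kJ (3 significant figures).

W ≈ 8.05 kJ

Adiabatic ⇒ Q = 0, so W_by = −ΔU = nCᵥ(T₁ − T₂).
Cᵥ = 3R/2 = 12.47 J/(mol·K).
W = (1.85)(12.47)(560 − 211) = 8052 J.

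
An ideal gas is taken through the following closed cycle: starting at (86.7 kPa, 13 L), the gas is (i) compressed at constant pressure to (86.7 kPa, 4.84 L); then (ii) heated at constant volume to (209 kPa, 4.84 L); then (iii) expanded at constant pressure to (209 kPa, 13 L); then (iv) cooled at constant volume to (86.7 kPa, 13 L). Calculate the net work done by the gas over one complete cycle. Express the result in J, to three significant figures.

Constant-volume legs do no work.
W(i) = (86.7)(4.84 − 13) = -707.5 J; W(iii) = (209)(13 − 4.84) = 1705 J.
W_net = -707.5 + 1705 = 998 J (the clockwise enclosed area).

W_net ≈ 998 J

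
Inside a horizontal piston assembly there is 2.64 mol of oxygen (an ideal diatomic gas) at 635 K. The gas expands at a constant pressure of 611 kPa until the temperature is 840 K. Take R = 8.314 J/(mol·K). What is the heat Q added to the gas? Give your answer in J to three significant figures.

Q ≈ 15700 J

Isobaric: W = nRΔT = (2.64)(8.314)(205) = 4500 J.
ΔU = nCᵥΔT with Cᵥ = 5R/2: ΔU = (2.64)(20.79)(205) = 11249 J.
Q = ΔU + W = 11249 + 4500 = 15748 J.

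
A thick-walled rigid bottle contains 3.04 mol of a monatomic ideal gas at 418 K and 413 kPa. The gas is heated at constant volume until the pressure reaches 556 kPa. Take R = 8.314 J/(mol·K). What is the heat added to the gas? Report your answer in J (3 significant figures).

Constant volume ⇒ W = 0, so Q = ΔU = nCᵥΔT with Cᵥ = 3R/2 = 12.47 J/(mol·K).
At constant V, T₂/T₁ = P₂/P₁ ⇒ ΔT = T₁(P₂/P₁ − 1) = 418·(556/413 − 1) = 144.7 K.
ΔU = (3.04)(12.47)(144.7) = 5487 J.

Q ≈ 5490 J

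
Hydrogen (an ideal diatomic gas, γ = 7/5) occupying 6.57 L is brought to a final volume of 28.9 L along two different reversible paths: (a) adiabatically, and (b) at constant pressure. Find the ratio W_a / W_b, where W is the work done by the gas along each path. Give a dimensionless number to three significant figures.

W_a / W_b ≈ 0.329

Path (a) adiabatic: W = P₁V₁(1 − (V₁/V₂)^(γ−1))/(γ−1) → W_a/(P₁V₁) = 1.118.
Path (b) isobaric: W = P₁(V₂ − V₁) → W_b/(P₁V₁) = 3.399.
W_a / W_b = 1.118 / 3.399 = 0.3288.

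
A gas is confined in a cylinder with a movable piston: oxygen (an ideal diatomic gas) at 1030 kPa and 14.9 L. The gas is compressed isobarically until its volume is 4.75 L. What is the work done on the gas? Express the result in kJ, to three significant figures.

Isobaric: W = P ΔV.
W = (1030 kPa)(4.75 − 14.9 L) = (1030)(-10.15) = -10454 J.
Work on gas = −W_by = 10454 J.

W ≈ 10.5 kJ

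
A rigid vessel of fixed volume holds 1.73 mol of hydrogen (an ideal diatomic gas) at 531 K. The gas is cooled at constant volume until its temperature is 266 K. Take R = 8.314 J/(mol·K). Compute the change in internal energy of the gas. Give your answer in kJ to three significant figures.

Constant volume ⇒ W = 0, so Q = ΔU = nCᵥΔT with Cᵥ = 5R/2 = 20.79 J/(mol·K).
ΔU = (1.73)(20.79)(266 − 531) = -9529 J.

ΔU ≈ -9.53 kJ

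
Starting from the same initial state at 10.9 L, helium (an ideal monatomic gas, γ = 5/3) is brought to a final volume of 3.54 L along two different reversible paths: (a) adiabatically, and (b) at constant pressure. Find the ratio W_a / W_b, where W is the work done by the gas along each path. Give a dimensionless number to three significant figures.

Path (a) adiabatic: W = P₁V₁(1 − (V₁/V₂)^(γ−1))/(γ−1) → W_a/(P₁V₁) = -1.675.
Path (b) isobaric: W = P₁(V₂ − V₁) → W_b/(P₁V₁) = -0.6752.
W_a / W_b = -1.675 / -0.6752 = 2.48.

W_a / W_b ≈ 2.48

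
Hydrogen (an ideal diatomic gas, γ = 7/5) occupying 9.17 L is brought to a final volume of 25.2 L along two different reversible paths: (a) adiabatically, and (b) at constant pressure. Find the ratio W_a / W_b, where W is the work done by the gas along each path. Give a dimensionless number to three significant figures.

W_a / W_b ≈ 0.476

Path (a) adiabatic: W = P₁V₁(1 − (V₁/V₂)^(γ−1))/(γ−1) → W_a/(P₁V₁) = 0.8315.
Path (b) isobaric: W = P₁(V₂ − V₁) → W_b/(P₁V₁) = 1.748.
W_a / W_b = 0.8315 / 1.748 = 0.4757.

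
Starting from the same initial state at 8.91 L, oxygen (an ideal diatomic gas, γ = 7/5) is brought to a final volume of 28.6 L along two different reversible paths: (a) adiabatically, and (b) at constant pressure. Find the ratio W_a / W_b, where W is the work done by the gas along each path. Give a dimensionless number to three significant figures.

W_a / W_b ≈ 0.422

Path (a) adiabatic: W = P₁V₁(1 − (V₁/V₂)^(γ−1))/(γ−1) → W_a/(P₁V₁) = 0.932.
Path (b) isobaric: W = P₁(V₂ − V₁) → W_b/(P₁V₁) = 2.21.
W_a / W_b = 0.932 / 2.21 = 0.4217.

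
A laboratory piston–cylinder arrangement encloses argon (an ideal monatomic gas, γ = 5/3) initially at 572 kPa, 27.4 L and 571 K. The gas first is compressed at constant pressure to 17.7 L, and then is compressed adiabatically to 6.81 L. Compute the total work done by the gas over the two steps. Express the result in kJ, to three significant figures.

W_total ≈ -19.1 kJ

Step 1 (isobaric): W = PΔV = (572 kPa)(17.7 − 27.4 L) = -5548 J.
After step 1: P = 572 kPa, V = 17.7 L, T = 368.9 K.
Step 2 (adiabatic): W = (P₁V₁ − P₂V₂)/(γ−1) = (10124 − 19139)/0.667 = -13522 J.
W_total = -5548 − 13522 = -19070 J.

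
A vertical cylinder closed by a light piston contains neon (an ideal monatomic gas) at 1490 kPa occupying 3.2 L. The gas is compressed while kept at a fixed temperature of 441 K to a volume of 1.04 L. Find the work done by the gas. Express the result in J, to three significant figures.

Isothermal: W = nRT ln(V₂/V₁) = P₁V₁ ln(V₂/V₁).
P₁V₁ = (1490 kPa)(3.2 L) = 4768 J.
W = 4768 × ln(1.04/3.2) = 4768 × -1.124
W_by_gas = -5359 J.

W ≈ -5360 J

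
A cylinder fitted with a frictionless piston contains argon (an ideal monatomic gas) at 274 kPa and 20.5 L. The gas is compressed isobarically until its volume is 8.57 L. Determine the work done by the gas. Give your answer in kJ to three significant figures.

W ≈ -3.27 kJ

Isobaric: W = P ΔV.
W = (274 kPa)(8.57 − 20.5 L) = (274)(-11.93) = -3269 J.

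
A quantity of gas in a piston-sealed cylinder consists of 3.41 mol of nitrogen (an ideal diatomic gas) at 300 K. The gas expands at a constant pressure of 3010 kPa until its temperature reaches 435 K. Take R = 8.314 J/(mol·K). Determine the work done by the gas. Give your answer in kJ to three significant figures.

W ≈ 3.83 kJ

Isobaric: W = P ΔV = nR ΔT.
W = (3.41)(8.314)(435 − 300) = 3827 J.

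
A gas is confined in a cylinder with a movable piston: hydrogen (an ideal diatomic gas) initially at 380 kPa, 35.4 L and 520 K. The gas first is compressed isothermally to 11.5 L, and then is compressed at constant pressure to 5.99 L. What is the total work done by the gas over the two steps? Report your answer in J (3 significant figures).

Step 1 (isothermal): W = P₁V₁ ln(V₂/V₁) = (13452) ln(11.5/35.4) = -15125 J.
After step 1: P = 1170 kPa, V = 11.5 L, T = 520 K.
Step 2 (isobaric): W = PΔV = (1170 kPa)(5.99 − 11.5 L) = -6445 J.
W_total = -15125 − 6445 = -21570 J.

W_total ≈ -21600 J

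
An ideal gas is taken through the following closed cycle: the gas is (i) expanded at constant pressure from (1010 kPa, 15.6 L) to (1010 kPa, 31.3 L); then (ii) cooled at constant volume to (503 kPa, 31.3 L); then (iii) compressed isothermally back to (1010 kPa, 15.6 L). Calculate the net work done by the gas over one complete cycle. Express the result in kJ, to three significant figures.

Leg (i): W = PΔV = (1010)(31.3 − 15.6) = 15857 J.
Leg (ii): W = 0.
Leg (iii): W = PᵢVᵢ ln(V_f/Vᵢ) = (15744) ln(15.6/31.3) = -10963 J.
W_net = 15857 − 10963 = 4894 J.

W_net ≈ 4.89 kJ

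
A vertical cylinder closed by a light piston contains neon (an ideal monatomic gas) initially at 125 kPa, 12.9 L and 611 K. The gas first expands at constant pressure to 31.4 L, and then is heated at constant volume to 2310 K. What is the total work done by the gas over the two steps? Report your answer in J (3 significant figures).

Step 1 (isobaric): W = PΔV = (125 kPa)(31.4 − 12.9 L) = 2312 J.
Step 2 (isochoric): W = 0 (constant volume).
W_total = 2312 + 0 = 2312 J.

W_total ≈ 2310 J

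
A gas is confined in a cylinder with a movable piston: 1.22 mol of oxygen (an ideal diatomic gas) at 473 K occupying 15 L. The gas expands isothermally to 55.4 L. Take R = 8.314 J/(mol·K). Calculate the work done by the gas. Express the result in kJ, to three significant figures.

W ≈ 6.27 kJ

Isothermal: W = nRT ln(V₂/V₁).
W = (1.22)(8.314)(473) × ln(55.4/15)
  = 4798 × 1.307
W_by_gas = 6268 J.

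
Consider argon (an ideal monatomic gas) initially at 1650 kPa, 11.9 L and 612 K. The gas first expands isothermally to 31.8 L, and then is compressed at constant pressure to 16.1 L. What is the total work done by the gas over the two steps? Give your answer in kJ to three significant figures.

W_total ≈ 9.61 kJ

Step 1 (isothermal): W = P₁V₁ ln(V₂/V₁) = (19635) ln(31.8/11.9) = 19300 J.
After step 1: P = 617.5 kPa, V = 31.8 L, T = 612 K.
Step 2 (isobaric): W = PΔV = (617.5 kPa)(16.1 − 31.8 L) = -9694 J.
W_total = 19300 − 9694 = 9606 J.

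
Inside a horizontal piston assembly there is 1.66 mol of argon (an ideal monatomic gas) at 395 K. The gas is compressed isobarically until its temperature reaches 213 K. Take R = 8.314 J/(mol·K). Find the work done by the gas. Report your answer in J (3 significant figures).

Isobaric: W = P ΔV = nR ΔT.
W = (1.66)(8.314)(213 − 395) = -2512 J.

W ≈ -2510 J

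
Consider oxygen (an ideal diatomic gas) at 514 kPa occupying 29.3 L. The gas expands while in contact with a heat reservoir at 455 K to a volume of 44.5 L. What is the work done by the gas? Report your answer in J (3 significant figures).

Isothermal: W = nRT ln(V₂/V₁) = P₁V₁ ln(V₂/V₁).
P₁V₁ = (514 kPa)(29.3 L) = 15060 J.
W = 15060 × ln(44.5/29.3) = 15060 × 0.4179
W_by_gas = 6294 J.

W ≈ 6290 J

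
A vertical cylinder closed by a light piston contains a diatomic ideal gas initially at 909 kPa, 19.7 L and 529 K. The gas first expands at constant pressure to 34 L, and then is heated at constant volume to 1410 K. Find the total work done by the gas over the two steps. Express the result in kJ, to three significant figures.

W_total ≈ 13.0 kJ

Step 1 (isobaric): W = PΔV = (909 kPa)(34 − 19.7 L) = 12999 J.
Step 2 (isochoric): W = 0 (constant volume).
W_total = 12999 + 0 = 12999 J.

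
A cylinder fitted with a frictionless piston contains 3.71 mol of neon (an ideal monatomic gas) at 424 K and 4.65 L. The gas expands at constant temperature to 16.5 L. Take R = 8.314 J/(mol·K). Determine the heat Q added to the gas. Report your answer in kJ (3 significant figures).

Q ≈ 16.6 kJ

Isothermal ⇒ ΔU = 0, so Q = W = nRT ln(V₂/V₁).
Q = (3.71)(8.314)(424) ln(16.5/4.65) = 13078 × 1.266 = 16564 J.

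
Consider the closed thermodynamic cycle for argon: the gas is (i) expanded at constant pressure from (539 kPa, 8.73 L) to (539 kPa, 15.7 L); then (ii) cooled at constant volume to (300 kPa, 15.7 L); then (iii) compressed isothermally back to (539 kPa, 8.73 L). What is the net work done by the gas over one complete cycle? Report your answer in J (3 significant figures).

Leg (i): W = PΔV = (539)(15.7 − 8.73) = 3757 J.
Leg (ii): W = 0.
Leg (iii): W = PᵢVᵢ ln(V_f/Vᵢ) = (4710) ln(8.73/15.7) = -2764 J.
W_net = 3757 − 2764 = 992.6 J.

W_net ≈ 993 J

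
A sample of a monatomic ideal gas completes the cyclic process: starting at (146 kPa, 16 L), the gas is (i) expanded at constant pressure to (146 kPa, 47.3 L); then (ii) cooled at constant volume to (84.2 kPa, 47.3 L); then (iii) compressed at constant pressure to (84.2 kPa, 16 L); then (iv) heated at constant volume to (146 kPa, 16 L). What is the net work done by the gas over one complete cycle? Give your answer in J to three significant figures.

Constant-volume legs do no work.
W(i) = (146)(47.3 − 16) = 4570 J; W(iii) = (84.2)(16 − 47.3) = -2635 J.
W_net = 4570 − 2635 = 1934 J (the clockwise enclosed area).

W_net ≈ 1930 J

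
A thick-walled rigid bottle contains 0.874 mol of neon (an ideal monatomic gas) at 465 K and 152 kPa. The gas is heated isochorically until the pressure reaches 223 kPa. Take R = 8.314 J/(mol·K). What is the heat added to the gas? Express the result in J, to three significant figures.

Q ≈ 2370 J

Constant volume ⇒ W = 0, so Q = ΔU = nCᵥΔT with Cᵥ = 3R/2 = 12.47 J/(mol·K).
At constant V, T₂/T₁ = P₂/P₁ ⇒ ΔT = T₁(P₂/P₁ − 1) = 465·(223/152 − 1) = 217.2 K.
ΔU = (0.874)(12.47)(217.2) = 2367 J.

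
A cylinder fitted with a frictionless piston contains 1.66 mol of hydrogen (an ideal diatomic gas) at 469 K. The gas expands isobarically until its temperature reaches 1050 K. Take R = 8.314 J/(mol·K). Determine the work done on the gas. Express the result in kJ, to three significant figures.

Isobaric: W = P ΔV = nR ΔT.
W = (1.66)(8.314)(1050 − 469) = 8019 J.
Work on gas = −W_by = -8019 J.

W ≈ -8.02 kJ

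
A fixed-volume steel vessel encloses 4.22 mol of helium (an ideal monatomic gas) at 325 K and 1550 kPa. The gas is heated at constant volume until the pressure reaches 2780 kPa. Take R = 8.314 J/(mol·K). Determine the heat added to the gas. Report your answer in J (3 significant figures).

Constant volume ⇒ W = 0, so Q = ΔU = nCᵥΔT with Cᵥ = 3R/2 = 12.47 J/(mol·K).
At constant V, T₂/T₁ = P₂/P₁ ⇒ ΔT = T₁(P₂/P₁ − 1) = 325·(2780/1550 − 1) = 257.9 K.
ΔU = (4.22)(12.47)(257.9) = 13573 J.

Q ≈ 13600 J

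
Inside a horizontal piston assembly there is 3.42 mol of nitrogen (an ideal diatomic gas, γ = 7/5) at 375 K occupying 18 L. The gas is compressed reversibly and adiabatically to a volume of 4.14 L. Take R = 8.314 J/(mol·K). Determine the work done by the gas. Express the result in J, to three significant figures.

Adiabatic: TV^(γ−1) = const with γ = 7/5.
T₂ = T₁ (V₁/V₂)^(γ−1) = 375 × (18/4.14)^0.4 = 375 × 1.8 = 675.1 K.
W_by = nCᵥ(T₁ − T₂) = (3.42)(20.79)(375 − 675.1) = -21329 J.

W ≈ -21300 J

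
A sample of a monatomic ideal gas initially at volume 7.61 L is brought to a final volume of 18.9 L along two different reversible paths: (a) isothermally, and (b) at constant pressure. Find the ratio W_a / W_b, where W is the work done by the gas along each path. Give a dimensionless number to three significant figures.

W_a / W_b ≈ 0.613

Path (a) isothermal: W = P₁V₁ ln(V₂/V₁) → W_a/(P₁V₁) = 0.9097.
Path (b) isobaric: W = P₁(V₂ − V₁) → W_b/(P₁V₁) = 1.484.
W_a / W_b = 0.9097 / 1.484 = 0.6132.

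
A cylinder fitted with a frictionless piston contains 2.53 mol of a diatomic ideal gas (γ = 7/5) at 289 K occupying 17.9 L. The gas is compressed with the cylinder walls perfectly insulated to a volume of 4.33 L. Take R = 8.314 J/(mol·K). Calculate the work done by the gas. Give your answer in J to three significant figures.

W ≈ -11600 J

Adiabatic: TV^(γ−1) = const with γ = 7/5.
T₂ = T₁ (V₁/V₂)^(γ−1) = 289 × (17.9/4.33)^0.4 = 289 × 1.764 = 509.9 K.
W_by = nCᵥ(T₁ − T₂) = (2.53)(20.79)(289 − 509.9) = -11614 J.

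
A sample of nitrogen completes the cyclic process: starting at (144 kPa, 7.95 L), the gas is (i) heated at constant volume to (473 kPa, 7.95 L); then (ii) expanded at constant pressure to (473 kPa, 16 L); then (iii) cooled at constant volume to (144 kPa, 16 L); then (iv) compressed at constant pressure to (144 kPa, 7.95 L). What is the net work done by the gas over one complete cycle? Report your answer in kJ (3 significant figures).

Constant-volume legs do no work.
W(ii) = (473)(16 − 7.95) = 3808 J; W(iv) = (144)(7.95 − 16) = -1159 J.
W_net = 3808 − 1159 = 2648 J (the clockwise enclosed area).

W_net ≈ 2.65 kJ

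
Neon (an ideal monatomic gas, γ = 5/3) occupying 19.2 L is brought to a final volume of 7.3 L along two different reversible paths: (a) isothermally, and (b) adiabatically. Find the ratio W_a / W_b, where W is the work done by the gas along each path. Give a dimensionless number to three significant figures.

W_a / W_b ≈ 0.712

Path (a) isothermal: W = P₁V₁ ln(V₂/V₁) → W_a/(P₁V₁) = -0.967.
Path (b) adiabatic: W = P₁V₁(1 − (V₁/V₂)^(γ−1))/(γ−1) → W_b/(P₁V₁) = -1.358.
W_a / W_b = -0.967 / -1.358 = 0.7121.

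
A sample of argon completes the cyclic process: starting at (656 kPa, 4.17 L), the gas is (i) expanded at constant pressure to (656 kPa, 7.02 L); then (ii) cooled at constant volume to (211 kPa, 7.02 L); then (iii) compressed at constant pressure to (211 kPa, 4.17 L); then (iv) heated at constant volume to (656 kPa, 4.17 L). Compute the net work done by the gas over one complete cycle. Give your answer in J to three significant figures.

W_net ≈ 1270 J

Constant-volume legs do no work.
W(i) = (656)(7.02 − 4.17) = 1870 J; W(iii) = (211)(4.17 − 7.02) = -601.3 J.
W_net = 1870 − 601.3 = 1268 J (the clockwise enclosed area).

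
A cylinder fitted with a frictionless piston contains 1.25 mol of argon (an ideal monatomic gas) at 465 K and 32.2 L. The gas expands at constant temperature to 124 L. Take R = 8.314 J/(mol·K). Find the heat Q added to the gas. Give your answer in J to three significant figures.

Q ≈ 6520 J

Isothermal ⇒ ΔU = 0, so Q = W = nRT ln(V₂/V₁).
Q = (1.25)(8.314)(465) ln(124/32.2) = 4833 × 1.348 = 6516 J.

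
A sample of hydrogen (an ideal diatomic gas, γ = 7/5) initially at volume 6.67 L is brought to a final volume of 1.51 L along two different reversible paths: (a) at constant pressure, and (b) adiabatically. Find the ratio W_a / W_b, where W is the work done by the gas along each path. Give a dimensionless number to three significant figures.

W_a / W_b ≈ 0.381

Path (a) isobaric: W = P₁(V₂ − V₁) → W_a/(P₁V₁) = -0.7736.
Path (b) adiabatic: W = P₁V₁(1 − (V₁/V₂)^(γ−1))/(γ−1) → W_b/(P₁V₁) = -2.029.
W_a / W_b = -0.7736 / -2.029 = 0.3813.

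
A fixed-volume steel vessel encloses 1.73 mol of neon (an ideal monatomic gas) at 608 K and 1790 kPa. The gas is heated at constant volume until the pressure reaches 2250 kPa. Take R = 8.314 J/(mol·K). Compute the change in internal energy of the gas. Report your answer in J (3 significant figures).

Constant volume ⇒ W = 0, so Q = ΔU = nCᵥΔT with Cᵥ = 3R/2 = 12.47 J/(mol·K).
At constant V, T₂/T₁ = P₂/P₁ ⇒ ΔT = T₁(P₂/P₁ − 1) = 608·(2250/1790 − 1) = 156.2 K.
ΔU = (1.73)(12.47)(156.2) = 3371 J.

ΔU ≈ 3370 J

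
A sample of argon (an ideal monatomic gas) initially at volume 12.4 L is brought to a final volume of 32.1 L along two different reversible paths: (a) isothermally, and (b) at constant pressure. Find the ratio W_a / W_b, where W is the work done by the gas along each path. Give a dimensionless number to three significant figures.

W_a / W_b ≈ 0.599

Path (a) isothermal: W = P₁V₁ ln(V₂/V₁) → W_a/(P₁V₁) = 0.9512.
Path (b) isobaric: W = P₁(V₂ − V₁) → W_b/(P₁V₁) = 1.589.
W_a / W_b = 0.9512 / 1.589 = 0.5987.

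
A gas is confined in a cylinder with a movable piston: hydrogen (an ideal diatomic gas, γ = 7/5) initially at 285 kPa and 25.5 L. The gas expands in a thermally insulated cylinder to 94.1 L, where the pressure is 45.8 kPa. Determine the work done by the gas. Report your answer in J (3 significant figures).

Adiabatic: W = (P₁V₁ − P₂V₂)/(γ − 1) with γ = 7/5.
P₁V₁ = 7268 J, P₂V₂ = 4310 J.
W = (7268 − 4310) / 0.4 = 7394 J.

W ≈ 7390 J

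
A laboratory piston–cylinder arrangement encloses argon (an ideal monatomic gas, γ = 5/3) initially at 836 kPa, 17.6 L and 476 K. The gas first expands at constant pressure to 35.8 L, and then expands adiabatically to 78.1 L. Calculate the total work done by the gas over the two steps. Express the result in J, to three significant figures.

W_total ≈ 33400 J

Step 1 (isobaric): W = PΔV = (836 kPa)(35.8 − 17.6 L) = 15215 J.
After step 1: P = 836 kPa, V = 35.8 L, T = 968.2 K.
Step 2 (adiabatic): W = (P₁V₁ − P₂V₂)/(γ−1) = (29929 − 17793)/0.667 = 18204 J.
W_total = 15215 + 18204 = 33419 J.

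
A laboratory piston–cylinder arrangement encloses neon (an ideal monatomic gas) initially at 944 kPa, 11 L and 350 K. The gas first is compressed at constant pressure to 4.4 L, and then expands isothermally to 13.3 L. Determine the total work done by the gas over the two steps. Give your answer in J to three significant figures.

W_total ≈ -1640 J

Step 1 (isobaric): W = PΔV = (944 kPa)(4.4 − 11 L) = -6230 J.
After step 1: P = 944 kPa, V = 4.4 L, T = 140 K.
Step 2 (isothermal): W = P₁V₁ ln(V₂/V₁) = (4154) ln(13.3/4.4) = 4595 J.
W_total = -6230 + 4595 = -1636 J.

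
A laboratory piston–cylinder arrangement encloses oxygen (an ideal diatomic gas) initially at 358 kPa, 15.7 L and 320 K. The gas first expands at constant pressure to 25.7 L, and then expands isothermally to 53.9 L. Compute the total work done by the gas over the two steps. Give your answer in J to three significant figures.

W_total ≈ 10400 J

Step 1 (isobaric): W = PΔV = (358 kPa)(25.7 − 15.7 L) = 3580 J.
After step 1: P = 358 kPa, V = 25.7 L, T = 523.8 K.
Step 2 (isothermal): W = P₁V₁ ln(V₂/V₁) = (9201) ln(53.9/25.7) = 6814 J.
W_total = 3580 + 6814 = 10394 J.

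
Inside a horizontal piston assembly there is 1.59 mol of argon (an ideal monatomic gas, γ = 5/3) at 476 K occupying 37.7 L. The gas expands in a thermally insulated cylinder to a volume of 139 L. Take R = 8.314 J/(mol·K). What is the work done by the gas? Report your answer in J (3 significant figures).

Adiabatic: TV^(γ−1) = const with γ = 5/3.
T₂ = T₁ (V₁/V₂)^(γ−1) = 476 × (37.7/139)^0.667 = 476 × 0.419 = 199.4 K.
W_by = nCᵥ(T₁ − T₂) = (1.59)(12.47)(476 − 199.4) = 5484 J.

W ≈ 5480 J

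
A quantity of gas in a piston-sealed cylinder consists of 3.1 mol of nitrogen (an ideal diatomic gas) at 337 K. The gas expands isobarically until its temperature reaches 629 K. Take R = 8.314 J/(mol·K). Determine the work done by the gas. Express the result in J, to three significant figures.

W ≈ 7530 J

Isobaric: W = P ΔV = nR ΔT.
W = (3.1)(8.314)(629 − 337) = 7526 J.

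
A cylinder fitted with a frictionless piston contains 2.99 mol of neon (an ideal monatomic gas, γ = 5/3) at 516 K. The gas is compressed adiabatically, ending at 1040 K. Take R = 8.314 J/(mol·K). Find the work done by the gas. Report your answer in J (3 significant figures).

Adiabatic ⇒ Q = 0, so W_by = −ΔU = nCᵥ(T₁ − T₂).
Cᵥ = 3R/2 = 12.47 J/(mol·K).
W = (2.99)(12.47)(516 − 1040) = -19539 J.

W ≈ -19500 J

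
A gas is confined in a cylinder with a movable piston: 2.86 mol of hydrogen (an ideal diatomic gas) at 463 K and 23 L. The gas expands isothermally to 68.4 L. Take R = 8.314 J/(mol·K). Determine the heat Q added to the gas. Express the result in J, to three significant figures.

Isothermal ⇒ ΔU = 0, so Q = W = nRT ln(V₂/V₁).
Q = (2.86)(8.314)(463) ln(68.4/23) = 11009 × 1.09 = 11999 J.

Q ≈ 12000 J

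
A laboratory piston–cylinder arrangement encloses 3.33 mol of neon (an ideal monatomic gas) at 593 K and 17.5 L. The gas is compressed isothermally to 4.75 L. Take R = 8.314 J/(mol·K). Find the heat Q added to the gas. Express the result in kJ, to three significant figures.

Isothermal ⇒ ΔU = 0, so Q = W = nRT ln(V₂/V₁).
Q = (3.33)(8.314)(593) ln(4.75/17.5) = 16418 × -1.304 = -21409 J.

Q ≈ -21.4 kJ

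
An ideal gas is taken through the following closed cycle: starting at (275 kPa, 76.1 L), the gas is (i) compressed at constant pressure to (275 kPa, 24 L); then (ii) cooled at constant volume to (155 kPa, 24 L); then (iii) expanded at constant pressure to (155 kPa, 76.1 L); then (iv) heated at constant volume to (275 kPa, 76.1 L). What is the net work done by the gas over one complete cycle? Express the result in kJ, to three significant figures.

W_net ≈ -6.25 kJ

Constant-volume legs do no work.
W(i) = (275)(24 − 76.1) = -14327 J; W(iii) = (155)(76.1 − 24) = 8075 J.
W_net = -14327 + 8075 = -6252 J (the counter-clockwise enclosed area).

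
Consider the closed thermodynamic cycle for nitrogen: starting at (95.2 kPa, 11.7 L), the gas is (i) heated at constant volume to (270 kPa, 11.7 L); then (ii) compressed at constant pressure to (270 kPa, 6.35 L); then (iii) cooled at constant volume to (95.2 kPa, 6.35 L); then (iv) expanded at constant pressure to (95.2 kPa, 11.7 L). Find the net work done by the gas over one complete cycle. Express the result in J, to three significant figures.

W_net ≈ -935 J

Constant-volume legs do no work.
W(ii) = (270)(6.35 − 11.7) = -1444 J; W(iv) = (95.2)(11.7 − 6.35) = 509.3 J.
W_net = -1444 + 509.3 = -935.2 J (the counter-clockwise enclosed area).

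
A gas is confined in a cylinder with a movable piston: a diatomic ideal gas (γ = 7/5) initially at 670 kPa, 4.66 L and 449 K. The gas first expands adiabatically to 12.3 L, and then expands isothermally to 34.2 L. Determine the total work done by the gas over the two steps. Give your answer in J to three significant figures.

W_total ≈ 4680 J

Step 1 (adiabatic): W = (P₁V₁ − P₂V₂)/(γ−1) = (3122 − 2118)/0.4 = 2511 J.
After step 1: P = 172.2 kPa, V = 12.3 L, T = 304.5 K.
Step 2 (isothermal): W = P₁V₁ ln(V₂/V₁) = (2118) ln(34.2/12.3) = 2166 J.
W_total = 2511 + 2166 = 4677 J.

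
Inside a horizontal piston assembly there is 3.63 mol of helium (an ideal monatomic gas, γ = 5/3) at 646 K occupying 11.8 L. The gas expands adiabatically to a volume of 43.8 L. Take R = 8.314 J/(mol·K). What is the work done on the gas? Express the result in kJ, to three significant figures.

Adiabatic: TV^(γ−1) = const with γ = 5/3.
T₂ = T₁ (V₁/V₂)^(γ−1) = 646 × (11.8/43.8)^0.667 = 646 × 0.4171 = 269.5 K.
W_by = nCᵥ(T₁ − T₂) = (3.63)(12.47)(646 − 269.5) = 17046 J.
Work on gas = −W_by = -17046 J.

W ≈ -17.0 kJ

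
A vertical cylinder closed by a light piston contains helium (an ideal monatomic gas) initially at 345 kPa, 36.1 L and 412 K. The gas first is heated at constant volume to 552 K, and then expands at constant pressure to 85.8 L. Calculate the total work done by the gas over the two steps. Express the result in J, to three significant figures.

Step 1 (isochoric): W = 0 (constant volume).
After step 1: P = 462.2 kPa (V unchanged).
Step 2 (isobaric): W = PΔV = (462.2 kPa)(85.8 − 36.1 L) = 22973 J.
W_total = 0 + 22973 = 22973 J.

W_total ≈ 23000 J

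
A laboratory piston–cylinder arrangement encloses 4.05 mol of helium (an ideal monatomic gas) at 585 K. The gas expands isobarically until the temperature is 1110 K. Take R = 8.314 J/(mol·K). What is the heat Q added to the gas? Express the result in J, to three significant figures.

Q ≈ 44200 J

Isobaric: W = nRΔT = (4.05)(8.314)(525) = 17678 J.
ΔU = nCᵥΔT with Cᵥ = 3R/2: ΔU = (4.05)(12.47)(525) = 26516 J.
Q = ΔU + W = 26516 + 17678 = 44194 J.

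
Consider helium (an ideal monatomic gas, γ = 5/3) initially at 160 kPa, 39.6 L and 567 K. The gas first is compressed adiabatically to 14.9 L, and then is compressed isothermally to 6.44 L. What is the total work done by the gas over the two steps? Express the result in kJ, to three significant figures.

Step 1 (adiabatic): W = (P₁V₁ − P₂V₂)/(γ−1) = (6336 − 12157)/0.667 = -8731 J.
After step 1: P = 815.9 kPa, V = 14.9 L, T = 1088 K.
Step 2 (isothermal): W = P₁V₁ ln(V₂/V₁) = (12157) ln(6.44/14.9) = -10198 J.
W_total = -8731 − 10198 = -18929 J.

W_total ≈ -18.9 kJ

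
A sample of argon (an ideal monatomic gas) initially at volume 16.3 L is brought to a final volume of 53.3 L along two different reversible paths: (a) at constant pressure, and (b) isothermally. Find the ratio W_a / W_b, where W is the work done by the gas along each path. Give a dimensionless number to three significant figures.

W_a / W_b ≈ 1.92

Path (a) isobaric: W = P₁(V₂ − V₁) → W_a/(P₁V₁) = 2.27.
Path (b) isothermal: W = P₁V₁ ln(V₂/V₁) → W_b/(P₁V₁) = 1.185.
W_a / W_b = 2.27 / 1.185 = 1.916.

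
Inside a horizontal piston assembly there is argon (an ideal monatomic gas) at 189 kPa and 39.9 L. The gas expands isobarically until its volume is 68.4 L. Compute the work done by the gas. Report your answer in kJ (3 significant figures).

W ≈ 5.39 kJ

Isobaric: W = P ΔV.
W = (189 kPa)(68.4 − 39.9 L) = (189)(28.5) = 5387 J.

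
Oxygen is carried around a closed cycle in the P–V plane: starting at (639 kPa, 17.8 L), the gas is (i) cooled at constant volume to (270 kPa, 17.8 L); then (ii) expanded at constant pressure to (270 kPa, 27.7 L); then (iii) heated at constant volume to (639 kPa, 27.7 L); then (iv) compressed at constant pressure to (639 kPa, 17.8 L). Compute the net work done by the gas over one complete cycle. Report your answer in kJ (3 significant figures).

Constant-volume legs do no work.
W(ii) = (270)(27.7 − 17.8) = 2673 J; W(iv) = (639)(17.8 − 27.7) = -6326 J.
W_net = 2673 − 6326 = -3653 J (the counter-clockwise enclosed area).

W_net ≈ -3.65 kJ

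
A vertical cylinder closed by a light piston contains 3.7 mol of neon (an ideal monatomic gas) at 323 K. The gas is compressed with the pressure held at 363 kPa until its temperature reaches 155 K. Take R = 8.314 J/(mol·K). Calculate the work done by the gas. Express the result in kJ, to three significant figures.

W ≈ -5.17 kJ

Isobaric: W = P ΔV = nR ΔT.
W = (3.7)(8.314)(155 − 323) = -5168 J.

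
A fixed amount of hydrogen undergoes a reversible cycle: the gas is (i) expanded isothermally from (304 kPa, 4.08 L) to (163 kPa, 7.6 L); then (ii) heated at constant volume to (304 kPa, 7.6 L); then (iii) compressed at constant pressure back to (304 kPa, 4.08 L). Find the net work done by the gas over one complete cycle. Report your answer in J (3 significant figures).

Leg (i): W = PᵢVᵢ ln(V_f/Vᵢ) = (1240) ln(7.6/4.08) = 771.5 J.
Leg (ii): W = 0.
Leg (iii): W = PΔV = (304)(4.08 − 7.6) = -1070 J.
W_net = 771.5 − 1070 = -298.5 J.

W_net ≈ -299 J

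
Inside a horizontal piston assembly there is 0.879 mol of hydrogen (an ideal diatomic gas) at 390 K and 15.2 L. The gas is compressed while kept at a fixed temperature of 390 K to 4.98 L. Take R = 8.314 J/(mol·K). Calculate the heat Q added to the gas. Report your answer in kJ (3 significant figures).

Isothermal ⇒ ΔU = 0, so Q = W = nRT ln(V₂/V₁).
Q = (0.879)(8.314)(390) ln(4.98/15.2) = 2850 × -1.116 = -3180 J.

Q ≈ -3.18 kJ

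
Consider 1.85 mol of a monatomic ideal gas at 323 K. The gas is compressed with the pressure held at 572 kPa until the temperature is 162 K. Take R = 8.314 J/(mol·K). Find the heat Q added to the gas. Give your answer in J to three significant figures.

Isobaric: W = nRΔT = (1.85)(8.314)(-161) = -2476 J.
ΔU = nCᵥΔT with Cᵥ = 3R/2: ΔU = (1.85)(12.47)(-161) = -3714 J.
Q = ΔU + W = -3714 − 2476 = -6191 J.

Q ≈ -6190 J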